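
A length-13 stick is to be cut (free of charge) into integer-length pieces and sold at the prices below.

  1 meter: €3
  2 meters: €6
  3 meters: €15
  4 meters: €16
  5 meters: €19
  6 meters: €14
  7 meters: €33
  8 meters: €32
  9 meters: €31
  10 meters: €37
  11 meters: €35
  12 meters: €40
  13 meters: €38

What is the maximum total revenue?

Consider every possible first cut. best[k] is the best of p[i]+best[k−i] over all sellable i≤k.
best[1] = 3
best[2] = max(3+3, 6+0) = 6
best[3] = max(3+6, 6+3, 15+0) = 15
best[4] = max(3+15, 6+6, 15+3, 16+0) = 18
best[5] = max(3+18, 6+15, 15+6, 16+3, 19+0) = 21
best[6] = max(3+21, 6+18, 15+15, 16+6, 19+3, 14+0) = 30
best[7] = max(3+30, 6+21, 15+18, …, 14+3, 33+0) = 33
best[8] = max(3+33, 6+30, 15+21, …, 33+3, 32+0) = 36
best[9] = max(3+36, 6+33, 15+30, …, 32+3, 31+0) = 45
best[10] = max(3+45, 6+36, 15+33, …, 31+3, 37+0) = 48
best[11] = max(3+48, 6+45, 15+36, …, 37+3, 35+0) = 51
best[12] = max(3+51, 6+48, 15+45, …, 35+3, 40+0) = 60
best[13] = max(3+60, 6+51, 15+48, …, 40+3, 38+0) = 63
One optimal cutting: 3 + 3 + 3 + 3 + 1 → €15 + €15 + €15 + €15 + €3 = €63.

63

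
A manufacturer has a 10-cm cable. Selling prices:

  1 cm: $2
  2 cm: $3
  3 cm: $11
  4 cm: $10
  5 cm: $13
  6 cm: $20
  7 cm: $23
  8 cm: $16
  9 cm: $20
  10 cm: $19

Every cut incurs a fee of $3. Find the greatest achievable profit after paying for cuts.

31

Consider every possible first cut. v[k] is the best of p[i]+v[k−i] over all sellable i≤k, charging 3 whenever i<k.
v[1] = 2
v[2] = max(2+2-3, 3+0) = 3
v[3] = max(2+3-3, 3+2-3, 11+0) = 11
v[4] = max(2+11-3, 3+3-3, 11+2-3, 10+0) = 10
v[5] = max(2+10-3, 3+11-3, 11+3-3, 10+2-3, 13+0) = 13
v[6] = max(2+13-3, 3+10-3, 11+11-3, 10+3-3, 13+2-3, 20+0) = 20
v[7] = max(2+20-3, 3+13-3, 11+10-3, …, 20+2-3, 23+0) = 23
v[8] = max(2+23-3, 3+20-3, 11+13-3, …, 23+2-3, 16+0) = 22
v[9] = max(2+22-3, 3+23-3, 11+20-3, …, 16+2-3, 20+0) = 28
v[10] = max(2+28-3, 3+22-3, 11+23-3, …, 20+2-3, 19+0) = 31
One optimal plan: pieces 7 + 3 (1 cut) → $34 − $3 = $31.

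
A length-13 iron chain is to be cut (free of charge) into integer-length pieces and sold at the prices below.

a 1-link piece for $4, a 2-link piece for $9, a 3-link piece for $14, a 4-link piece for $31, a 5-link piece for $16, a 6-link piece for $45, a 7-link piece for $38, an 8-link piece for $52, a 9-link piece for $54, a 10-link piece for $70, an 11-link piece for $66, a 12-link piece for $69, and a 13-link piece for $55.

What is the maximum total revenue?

97

Consider every possible first cut. v[k] is the best of p[i]+v[k−i] over all sellable i≤k.
v[1] = 4
v[2] = 9
v[3] = 14
v[4] = 31
v[5] = 35  (first piece 1, then v[4]=31)
v[6] = 45
v[7] = 49  (first piece 1, then v[6]=45)
v[8] = 62  (first piece 4, then v[4]=31)
v[9] = 66  (first piece 1, then v[8]=62)
v[10] = 76  (first piece 4, then v[6]=45)
v[11] = 80  (first piece 1, then v[10]=76)
v[12] = 93  (first piece 4, then v[8]=62)
v[13] = 97  (first piece 1, then v[12]=93)
One optimal cutting: 4 + 4 + 4 + 1 → $31 + $31 + $31 + $4 = $97.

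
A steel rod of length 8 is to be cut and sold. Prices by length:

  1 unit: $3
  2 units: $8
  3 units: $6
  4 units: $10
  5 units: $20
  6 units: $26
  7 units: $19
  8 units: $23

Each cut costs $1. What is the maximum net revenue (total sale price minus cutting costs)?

33

Consider every possible first cut. v[k] is the best of p[i]+v[k−i] over all sellable i≤k, charging 1 whenever i<k.
v[1] = 3
v[2] = max(3+3-1, 8+0) = 8
v[3] = max(3+8-1, 8+3-1, 6+0) = 10
v[4] = max(3+10-1, 8+8-1, 6+3-1, 10+0) = 15
v[5] = max(3+15-1, 8+10-1, 6+8-1, 10+3-1, 20+0) = 20
v[6] = max(3+20-1, 8+15-1, 6+10-1, 10+8-1, 20+3-1, 26+0) = 26
v[7] = max(3+26-1, 8+20-1, 6+15-1, …, 26+3-1, 19+0) = 28
v[8] = max(3+28-1, 8+26-1, 6+20-1, …, 19+3-1, 23+0) = 33
One optimal plan: pieces 6 + 2 (1 cut) → $34 − $1 = $33.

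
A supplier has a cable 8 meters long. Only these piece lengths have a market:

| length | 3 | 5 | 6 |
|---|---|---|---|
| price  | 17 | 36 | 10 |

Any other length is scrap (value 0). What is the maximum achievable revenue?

Let best[k] be the best obtainable value from length k. For each k, try every first piece i and keep the best of price[i] + best[k−i].
best[1] = 0
best[2] = 0
best[3] = 17
best[4] = 17
best[5] = 36
best[6] = 36
best[7] = 36
best[8] = 53  (first piece 3, then best[5]=36)
One optimal cutting: 5 + 3 → 53.

53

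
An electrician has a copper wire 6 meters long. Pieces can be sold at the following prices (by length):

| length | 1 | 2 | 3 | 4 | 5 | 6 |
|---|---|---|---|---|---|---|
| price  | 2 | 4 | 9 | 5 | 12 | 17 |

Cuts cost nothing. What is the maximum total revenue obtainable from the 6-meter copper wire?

Build R[k] bottom-up: R[k] = max over allowed piece i of (p[i] + R[k−i]).
R[1] = 2
R[2] = max(2+2, 4+0) = 4
R[3] = max(2+4, 4+2, 9+0) = 9
R[4] = max(2+9, 4+4, 9+2, 5+0) = 11
R[5] = max(2+11, 4+9, 9+4, 5+2, 12+0) = 13
R[6] = max(2+13, 4+11, 9+9, 5+4, 12+2, 17+0) = 18
One optimal cutting: 3 + 3 → €9 + €9 = €18.

18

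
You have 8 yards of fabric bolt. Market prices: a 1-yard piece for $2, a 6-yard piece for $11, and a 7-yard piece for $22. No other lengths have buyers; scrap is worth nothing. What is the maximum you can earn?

24

Build best[k] bottom-up: best[k] = max over allowed piece i of (p[i] + best[k−i]).
best[1] = 2
best[2] = 4  (first piece 1, then best[1]=2)
best[3] = 6  (first piece 1, then best[2]=4)
best[4] = 8  (first piece 1, then best[3]=6)
best[5] = 10  (first piece 1, then best[4]=8)
best[6] = 12  (first piece 1, then best[5]=10)
best[7] = 22
best[8] = 24  (first piece 1, then best[7]=22)
One optimal cutting: 7 + 1 → $24.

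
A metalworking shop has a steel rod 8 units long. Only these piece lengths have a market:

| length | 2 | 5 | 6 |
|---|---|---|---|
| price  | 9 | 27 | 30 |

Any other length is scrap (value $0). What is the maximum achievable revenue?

39

Consider every possible first cut. best[k] is the best of p[i]+best[k−i] over all sellable i≤k.
best[1] = 0
best[2] = 9
best[3] = 9
best[4] = 18  (first piece 2, then best[2]=9)
best[5] = max(9+9, 27+0) = 27
best[6] = max(9+18, 27+0, 30+0) = 30
best[7] = max(9+27, 27+9, 30+0) = 36
best[8] = max(9+30, 27+9, 30+9) = 39
One optimal cutting: 6 + 2 → $39.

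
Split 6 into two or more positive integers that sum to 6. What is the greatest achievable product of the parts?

9

Fill m[k] for k=2..6: at each k try every first piece i and multiply by the better of (k−i) uncut or m[k−i].
m[2] = 1×max(1,0) = 1×1 = 1
m[3] = max(1×2, 2×1) = 2
m[4] = max(1×3, 2×2, 3×1) = 4
m[5] = max(1×4, 2×3, 3×2, 4×1) = 6
m[6] = max(1×6, 2×4, 3×3, 4×2, 5×1) = 9
One optimal split: 3 + 3; product 3×3 = 9.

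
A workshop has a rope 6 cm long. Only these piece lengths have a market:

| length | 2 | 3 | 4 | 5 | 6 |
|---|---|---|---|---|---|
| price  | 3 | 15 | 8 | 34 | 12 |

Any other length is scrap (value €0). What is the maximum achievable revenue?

34

Build r[k] bottom-up: r[k] = max over allowed piece i of (p[i] + r[k−i]).
r[1] = 0
r[2] = 3
r[3] = 15
r[4] = 15
r[5] = 34
r[6] = 34
One optimal cutting: pieces 5 with 1 cm of scrap → €34.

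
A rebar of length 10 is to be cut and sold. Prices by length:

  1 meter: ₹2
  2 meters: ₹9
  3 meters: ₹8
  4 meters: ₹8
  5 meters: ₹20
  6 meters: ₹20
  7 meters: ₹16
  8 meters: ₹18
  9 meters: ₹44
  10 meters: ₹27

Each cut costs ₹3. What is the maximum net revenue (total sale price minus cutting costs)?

43

Build r[k] bottom-up: r[k] = max over allowed piece i of (p[i] + r[k−i]) − 3 per cut.
r[1] = 2
r[2] = max(2+2-3, 9+0) = 9
r[3] = max(2+9-3, 9+2-3, 8+0) = 8
r[4] = max(2+8-3, 9+9-3, 8+2-3, 8+0) = 15
r[5] = max(2+15-3, 9+8-3, 8+9-3, 8+2-3, 20+0) = 20
r[6] = max(2+20-3, 9+15-3, 8+8-3, 8+9-3, 20+2-3, 20+0) = 21
r[7] = max(2+21-3, 9+20-3, 8+15-3, …, 20+2-3, 16+0) = 26
r[8] = max(2+26-3, 9+21-3, 8+20-3, …, 16+2-3, 18+0) = 27
r[9] = max(2+27-3, 9+26-3, 8+21-3, …, 18+2-3, 44+0) = 44
r[10] = max(2+44-3, 9+27-3, 8+26-3, …, 44+2-3, 27+0) = 43
One optimal plan: pieces 9 + 1 (1 cut) → ₹46 − ₹3 = ₹43.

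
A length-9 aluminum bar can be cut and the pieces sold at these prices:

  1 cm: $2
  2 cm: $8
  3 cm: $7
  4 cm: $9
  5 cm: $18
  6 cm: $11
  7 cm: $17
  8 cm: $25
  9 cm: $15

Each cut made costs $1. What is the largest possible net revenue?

Consider every possible first cut. r[k] is the best of p[i]+r[k−i] over all sellable i≤k, charging 1 whenever i<k.
r[1] = 2
r[2] = 8
r[3] = 9  (first piece 1, then r[2]=8)
r[4] = 15  (first piece 2, then r[2]=8)
r[5] = 18
r[6] = 22  (first piece 2, then r[4]=15)
r[7] = 25  (first piece 2, then r[5]=18)
r[8] = 29  (first piece 2, then r[6]=22)
r[9] = 32  (first piece 2, then r[7]=25)
One optimal plan: pieces 5 + 2 + 2 (2 cuts) → $34 − $2 = $32.

32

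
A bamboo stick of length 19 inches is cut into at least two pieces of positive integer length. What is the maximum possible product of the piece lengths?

Define prod[k] = max over 1≤i<k of i · max(k−i, prod[k−i]); the inner max lets the remainder stay uncut if that's better.
prod[2] = 1*max(1,0) = 1*1 = 1
prod[3] = 1*max(2,1) = 1*2 = 2
prod[4] = 2*max(2,1) = 2*2 = 4
prod[5] = 2*max(3,2) = 2*3 = 6
prod[6] = 3*max(3,2) = 3*3 = 9
prod[7] = 2*max(5,6) = 2*6 = 12
prod[8] = 2*max(6,9) = 2*9 = 18
prod[9] = 3*max(6,9) = 3*9 = 27
prod[10] = 2*max(8,18) = 2*18 = 36
prod[11] = 2*max(9,27) = 2*27 = 54
prod[12] = 3*max(9,27) = 3*27 = 81
prod[13] = 2*max(11,54) = 2*54 = 108
prod[14] = 2*max(12,81) = 2*81 = 162
prod[15] = 3*max(12,81) = 3*81 = 243
prod[16] = 2*max(14,162) = 2*162 = 324
prod[17] = 2*max(15,243) = 2*243 = 486
prod[18] = 3*max(15,243) = 3*243 = 729
prod[19] = 2*max(17,486) = 2*486 = 972
One optimal split: 3 + 3 + 3 + 3 + 3 + 2 + 2; product 3*3*3*3*3*2*2 = 972.

972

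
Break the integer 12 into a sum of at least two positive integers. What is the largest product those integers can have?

Let f[k] be the best product for length k (with at least one cut). For each first piece i, the rest contributes max(k−i, f[k−i]).
f[2] = 1×max(1,0) = 1×1 = 1
f[3] = max(1×2, 2×1) = 2
f[4] = max(1×3, 2×2, 3×1) = 4
f[5] = max(1×4, 2×3, 3×2, 4×1) = 6
f[6] = max(1×6, 2×4, 3×3, 4×2, 5×1) = 9
f[7] = max(1×9, 2×6, 3×4, 4×3, 5×2, 6×1) = 12
f[8] = max(1×12, 2×9, 3×6, …, 6×2, 7×1) = 18
f[9] = max(1×18, 2×12, 3×9, …, 7×2, 8×1) = 27
f[10] = max(1×27, 2×18, 3×12, …, 8×2, 9×1) = 36
f[11] = max(1×36, 2×27, 3×18, …, 9×2, 10×1) = 54
f[12] = max(1×54, 2×36, 3×27, …, 10×2, 11×1) = 81
One optimal split: 3 + 3 + 3 + 3; product 3×3×3×3 = 81.

81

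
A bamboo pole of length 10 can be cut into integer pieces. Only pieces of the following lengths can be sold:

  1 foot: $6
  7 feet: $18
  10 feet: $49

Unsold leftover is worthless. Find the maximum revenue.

60

Let r[k] be the best obtainable value from length k. For each k, try every first piece i and keep the best of price[i] + r[k−i].
r[1] = 6
r[2] = 12  (first piece 1, then r[1]=6)
r[3] = 18  (first piece 1, then r[2]=12)
r[4] = 24  (first piece 1, then r[3]=18)
r[5] = 30  (first piece 1, then r[4]=24)
r[6] = 36  (first piece 1, then r[5]=30)
r[7] = 42  (first piece 1, then r[6]=36)
r[8] = 48  (first piece 1, then r[7]=42)
r[9] = 54  (first piece 1, then r[8]=48)
r[10] = 60  (first piece 1, then r[9]=54)
One optimal cutting: 1 + 1 + 1 + 1 + 1 + 1 + 1 + 1 + 1 + 1 → $60.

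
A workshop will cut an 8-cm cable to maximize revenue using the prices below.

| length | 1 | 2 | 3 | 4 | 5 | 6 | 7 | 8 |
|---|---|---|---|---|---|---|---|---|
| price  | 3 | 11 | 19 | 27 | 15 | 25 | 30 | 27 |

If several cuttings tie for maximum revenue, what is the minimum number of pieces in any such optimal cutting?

2

Build r[k] bottom-up: r[k] = max over allowed piece i of (p[i] + r[k−i]).
r[1] = 3
r[2] = max(3+3, 11+0) = 11
r[3] = max(3+11, 11+3, 19+0) = 19
r[4] = max(3+19, 11+11, 19+3, 27+0) = 27
r[5] = max(3+27, 11+19, 19+11, 27+3, 15+0) = 30
r[6] = max(3+30, 11+27, 19+19, 27+11, 15+3, 25+0) = 38
r[7] = max(3+38, 11+30, 19+27, …, 25+3, 30+0) = 46
r[8] = max(3+46, 11+38, 19+30, …, 30+3, 27+0) = 54
Maximum revenue is €54.
Now minimize piece count subject to staying optimal: for each k, pieces[k] = 1 + min over i with p[i]+r[k−i]=r[k] of pieces[k−i].
pieces[5] = 2
pieces[6] = 2
pieces[7] = 2
pieces[8] = 2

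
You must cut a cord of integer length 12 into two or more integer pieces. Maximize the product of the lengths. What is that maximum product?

Let f[k] be the best product for length k (with at least one cut). For each first piece i, the rest contributes max(k−i, f[k−i]).
Small cases: f[2]=1, f[3]=2, f[4]=4.
f[5] = max(1×4, 2×3, 3×2, 4×1) = 6
f[6] = max(1×6, 2×4, 3×3, 4×2, 5×1) = 9
f[7] = max(1×9, 2×6, 3×4, 4×3, 5×2, 6×1) = 12
f[8] = max(1×12, 2×9, 3×6, …, 6×2, 7×1) = 18
f[9] = max(1×18, 2×12, 3×9, …, 7×2, 8×1) = 27
f[10] = max(1×27, 2×18, 3×12, …, 8×2, 9×1) = 36
f[11] = max(1×36, 2×27, 3×18, …, 9×2, 10×1) = 54
f[12] = max(1×54, 2×36, 3×27, …, 10×2, 11×1) = 81
One optimal split: 3 + 3 + 3 + 3; product 3×3×3×3 = 81.

81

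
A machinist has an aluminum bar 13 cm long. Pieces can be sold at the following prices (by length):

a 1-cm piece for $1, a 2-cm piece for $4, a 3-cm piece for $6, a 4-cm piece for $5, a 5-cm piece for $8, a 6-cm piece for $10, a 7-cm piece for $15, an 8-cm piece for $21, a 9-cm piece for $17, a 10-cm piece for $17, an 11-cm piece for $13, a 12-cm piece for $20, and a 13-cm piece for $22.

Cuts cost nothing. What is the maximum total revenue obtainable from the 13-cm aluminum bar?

Let R[k] be the best obtainable value from length k. For each k, try every first piece i and keep the best of price[i] + R[k−i].
R[1] = 1
R[2] = max(1+1, 4+0) = 4
R[3] = max(1+4, 4+1, 6+0) = 6
R[4] = max(1+6, 4+4, 6+1, 5+0) = 8
R[5] = max(1+8, 4+6, 6+4, 5+1, 8+0) = 10
R[6] = max(1+10, 4+8, 6+6, 5+4, 8+1, 10+0) = 12
R[7] = max(1+12, 4+10, 6+8, …, 10+1, 15+0) = 15
R[8] = max(1+15, 4+12, 6+10, …, 15+1, 21+0) = 21
R[9] = max(1+21, 4+15, 6+12, …, 21+1, 17+0) = 22
R[10] = max(1+22, 4+21, 6+15, …, 17+1, 17+0) = 25
R[11] = max(1+25, 4+22, 6+21, …, 17+1, 13+0) = 27
R[12] = max(1+27, 4+25, 6+22, …, 13+1, 20+0) = 29
R[13] = max(1+29, 4+27, 6+25, …, 20+1, 22+0) = 31
One optimal cutting: 8 + 3 + 2 → $21 + $6 + $4 = $31.

31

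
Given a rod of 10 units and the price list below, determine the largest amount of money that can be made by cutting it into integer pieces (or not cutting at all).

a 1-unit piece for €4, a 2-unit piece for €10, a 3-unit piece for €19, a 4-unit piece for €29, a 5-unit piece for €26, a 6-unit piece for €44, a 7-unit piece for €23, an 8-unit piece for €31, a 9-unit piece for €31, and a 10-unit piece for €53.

Build best[k] bottom-up: best[k] = max over allowed piece i of (p[i] + best[k−i]).
best[1] = 4
best[2] = max(4+4, 10+0) = 10
best[3] = max(4+10, 10+4, 19+0) = 19
best[4] = max(4+19, 10+10, 19+4, 29+0) = 29
best[5] = max(4+29, 10+19, 19+10, 29+4, 26+0) = 33
best[6] = max(4+33, 10+29, 19+19, 29+10, 26+4, 44+0) = 44
best[7] = max(4+44, 10+33, 19+29, …, 44+4, 23+0) = 48
best[8] = max(4+48, 10+44, 19+33, …, 23+4, 31+0) = 58
best[9] = max(4+58, 10+48, 19+44, …, 31+4, 31+0) = 63
best[10] = max(4+63, 10+58, 19+48, …, 31+4, 53+0) = 73
One optimal cutting: 6 + 4 → €44 + €29 = €73.

73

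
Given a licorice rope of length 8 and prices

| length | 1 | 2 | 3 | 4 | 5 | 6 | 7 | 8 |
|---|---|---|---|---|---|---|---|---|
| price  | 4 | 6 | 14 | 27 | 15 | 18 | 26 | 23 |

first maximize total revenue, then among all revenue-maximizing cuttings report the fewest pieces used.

2

Let r[k] be the best obtainable value from length k. For each k, try every first piece i and keep the best of price[i] + r[k−i].
r[1] = 4
r[2] = max(4+4, 6+0) = 8
r[3] = max(4+8, 6+4, 14+0) = 14
r[4] = max(4+14, 6+8, 14+4, 27+0) = 27
r[5] = max(4+27, 6+14, 14+8, 27+4, 15+0) = 31
r[6] = max(4+31, 6+27, 14+14, 27+8, 15+4, 18+0) = 35
r[7] = max(4+35, 6+31, 14+27, …, 18+4, 26+0) = 41
r[8] = max(4+41, 6+35, 14+31, …, 26+4, 23+0) = 54
Maximum revenue is ¢54.
Now minimize piece count subject to staying optimal: for each k, pieces[k] = 1 + min over i with p[i]+r[k−i]=r[k] of pieces[k−i].
pieces[5] = 2
pieces[6] = 3
pieces[7] = 2
pieces[8] = 2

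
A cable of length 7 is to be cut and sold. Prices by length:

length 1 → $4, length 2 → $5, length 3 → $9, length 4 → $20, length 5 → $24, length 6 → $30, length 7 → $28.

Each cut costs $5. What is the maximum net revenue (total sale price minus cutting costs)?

Let v[k] be the best obtainable value from length k. For each k, try every first piece i and keep the best of price[i] + v[k−i] minus the 5 cut fee when i<k.
v[1] = 4
v[2] = 5
v[3] = 9
v[4] = 20
v[5] = 24
v[6] = 30
v[7] = 29  (first piece 1, then v[6]=30)
One optimal plan: pieces 6 + 1 (1 cut) → $34 − $5 = $29.

29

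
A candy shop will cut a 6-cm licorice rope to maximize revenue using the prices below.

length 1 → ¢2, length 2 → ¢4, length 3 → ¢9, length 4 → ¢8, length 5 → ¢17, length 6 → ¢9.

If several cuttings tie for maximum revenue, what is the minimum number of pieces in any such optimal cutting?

2

Consider every possible first cut. r[k] is the best of p[i]+r[k−i] over all sellable i≤k.
r[1] = 2
r[2] = max(2+2, 4+0) = 4
r[3] = max(2+4, 4+2, 9+0) = 9
r[4] = max(2+9, 4+4, 9+2, 8+0) = 11
r[5] = max(2+11, 4+9, 9+4, 8+2, 17+0) = 17
r[6] = max(2+17, 4+11, 9+9, 8+4, 17+2, 9+0) = 19
Maximum revenue is ¢19.
Now minimize piece count subject to staying optimal: for each k, pieces[k] = 1 + min over i with p[i]+r[k−i]=r[k] of pieces[k−i].
pieces[3] = 1
pieces[4] = 2
pieces[5] = 1
pieces[6] = 2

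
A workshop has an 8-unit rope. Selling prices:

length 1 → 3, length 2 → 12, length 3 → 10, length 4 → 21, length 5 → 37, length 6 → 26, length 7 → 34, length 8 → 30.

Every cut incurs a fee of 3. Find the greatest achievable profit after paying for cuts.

46

Consider every possible first cut. r[k] is the best of p[i]+r[k−i] over all sellable i≤k, charging 3 whenever i<k.
r[1] = 3
r[2] = 12
r[3] = 12  (first piece 1, then r[2]=12)
r[4] = 21  (first piece 2, then r[2]=12)
r[5] = 37
r[6] = 37  (first piece 1, then r[5]=37)
r[7] = 46  (first piece 2, then r[5]=37)
r[8] = 46  (first piece 1, then r[7]=46)
One optimal plan: pieces 5 + 2 + 1 (2 cuts) → 52 − 6 = 46.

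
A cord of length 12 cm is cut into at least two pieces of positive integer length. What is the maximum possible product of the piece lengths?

81

Define g[k] = max over 1≤i<k of i · max(k−i, g[k−i]); the inner max lets the remainder stay uncut if that's better.
Small cases: g[2]=1, g[3]=2, g[4]=4, g[5]=6, g[6]=9, g[7]=12.
g[8] = max(1*12, 2*9, 3*6, …, 6*2, 7*1) = 18
g[9] = max(1*18, 2*12, 3*9, …, 7*2, 8*1) = 27
g[10] = max(1*27, 2*18, 3*12, …, 8*2, 9*1) = 36
g[11] = max(1*36, 2*27, 3*18, …, 9*2, 10*1) = 54
g[12] = max(1*54, 2*36, 3*27, …, 10*2, 11*1) = 81
One optimal split: 3 + 3 + 3 + 3; product 3*3*3*3 = 81.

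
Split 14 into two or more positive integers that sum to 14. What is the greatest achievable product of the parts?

162

Fill g[k] for k=2..14: at each k try every first piece i and multiply by the better of (k−i) uncut or g[k−i].
g[2] = 1*max(1,0) = 1*1 = 1
g[3] = 1*max(2,1) = 1*2 = 2
g[4] = 2*max(2,1) = 2*2 = 4
g[5] = 2*max(3,2) = 2*3 = 6
g[6] = 3*max(3,2) = 3*3 = 9
g[7] = 2*max(5,6) = 2*6 = 12
g[8] = 2*max(6,9) = 2*9 = 18
g[9] = 3*max(6,9) = 3*9 = 27
g[10] = 2*max(8,18) = 2*18 = 36
g[11] = 2*max(9,27) = 2*27 = 54
g[12] = 3*max(9,27) = 3*27 = 81
g[13] = 2*max(11,54) = 2*54 = 108
g[14] = 2*max(12,81) = 2*81 = 162
One optimal split: 3 + 3 + 3 + 3 + 2; product 3*3*3*3*2 = 162.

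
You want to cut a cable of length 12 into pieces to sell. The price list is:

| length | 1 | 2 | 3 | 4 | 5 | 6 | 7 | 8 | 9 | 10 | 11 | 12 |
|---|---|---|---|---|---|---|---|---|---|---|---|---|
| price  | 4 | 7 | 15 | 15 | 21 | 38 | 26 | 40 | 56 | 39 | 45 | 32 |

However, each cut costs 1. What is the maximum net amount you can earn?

Let v[k] be the best obtainable value from length k. For each k, try every first piece i and keep the best of price[i] + v[k−i] minus the 1 cut fee when i<k.
v[1] = 4
v[2] = max(4+4-1, 7+0) = 7
v[3] = max(4+7-1, 7+4-1, 15+0) = 15
v[4] = max(4+15-1, 7+7-1, 15+4-1, 15+0) = 18
v[5] = max(4+18-1, 7+15-1, 15+7-1, 15+4-1, 21+0) = 21
v[6] = max(4+21-1, 7+18-1, 15+15-1, 15+7-1, 21+4-1, 38+0) = 38
v[7] = max(4+38-1, 7+21-1, 15+18-1, …, 38+4-1, 26+0) = 41
v[8] = max(4+41-1, 7+38-1, 15+21-1, …, 26+4-1, 40+0) = 44
v[9] = max(4+44-1, 7+41-1, 15+38-1, …, 40+4-1, 56+0) = 56
v[10] = max(4+56-1, 7+44-1, 15+41-1, …, 56+4-1, 39+0) = 59
v[11] = max(4+59-1, 7+56-1, 15+44-1, …, 39+4-1, 45+0) = 62
v[12] = max(4+62-1, 7+59-1, 15+56-1, …, 45+4-1, 32+0) = 75
One optimal plan: pieces 6 + 6 (1 cut) → 76 − 1 = 75.

75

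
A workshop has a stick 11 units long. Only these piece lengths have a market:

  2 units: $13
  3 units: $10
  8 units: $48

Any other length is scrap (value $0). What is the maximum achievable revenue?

65

Let f[k] be the best obtainable value from length k. For each k, try every first piece i and keep the best of price[i] + f[k−i].
f[1] = 0
f[2] = 13
f[3] = max(13+0, 10+0) = 13
f[4] = max(13+13, 10+0) = 26
f[5] = max(13+13, 10+13) = 26
f[6] = max(13+26, 10+13) = 39
f[7] = max(13+26, 10+26) = 39
f[8] = max(13+39, 10+26, 48+0) = 52
f[9] = max(13+39, 10+39, 48+0) = 52
f[10] = max(13+52, 10+39, 48+13) = 65
f[11] = max(13+52, 10+52, 48+13) = 65
One optimal cutting: pieces 2 + 2 + 2 + 2 + 2 with 1 unit of scrap → $65.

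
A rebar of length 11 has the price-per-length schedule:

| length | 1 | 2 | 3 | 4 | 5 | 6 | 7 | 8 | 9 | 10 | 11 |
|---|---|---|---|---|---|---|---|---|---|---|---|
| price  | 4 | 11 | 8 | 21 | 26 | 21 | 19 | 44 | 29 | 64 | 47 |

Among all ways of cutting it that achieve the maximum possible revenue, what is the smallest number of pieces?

Build r[k] bottom-up: r[k] = max over allowed piece i of (p[i] + r[k−i]).
r[1] = 4
r[2] = max(4+4, 11+0) = 11
r[3] = max(4+11, 11+4, 8+0) = 15
r[4] = max(4+15, 11+11, 8+4, 21+0) = 22
r[5] = max(4+22, 11+15, 8+11, 21+4, 26+0) = 26
r[6] = max(4+26, 11+22, 8+15, 21+11, 26+4, 21+0) = 33
r[7] = max(4+33, 11+26, 8+22, …, 21+4, 19+0) = 37
r[8] = max(4+37, 11+33, 8+26, …, 19+4, 44+0) = 44
r[9] = max(4+44, 11+37, 8+33, …, 44+4, 29+0) = 48
r[10] = max(4+48, 11+44, 8+37, …, 29+4, 64+0) = 64
r[11] = max(4+64, 11+48, 8+44, …, 64+4, 47+0) = 68
Maximum revenue is ₹68.
Now minimize piece count subject to staying optimal: for each k, pieces[k] = 1 + min over i with p[i]+r[k−i]=r[k] of pieces[k−i].
pieces[8] = 1
pieces[9] = 2
pieces[10] = 1
pieces[11] = 2

2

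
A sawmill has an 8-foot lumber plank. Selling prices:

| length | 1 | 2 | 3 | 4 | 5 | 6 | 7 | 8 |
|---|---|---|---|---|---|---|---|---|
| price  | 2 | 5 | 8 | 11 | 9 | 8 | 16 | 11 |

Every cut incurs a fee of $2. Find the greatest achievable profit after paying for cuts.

20

Let net[k] be the best obtainable value from length k. For each k, try every first piece i and keep the best of price[i] + net[k−i] minus the 2 cut fee when i<k.
net[1] = 2
net[2] = max(2+2-2, 5+0) = 5
net[3] = max(2+5-2, 5+2-2, 8+0) = 8
net[4] = max(2+8-2, 5+5-2, 8+2-2, 11+0) = 11
net[5] = max(2+11-2, 5+8-2, 8+5-2, 11+2-2, 9+0) = 11
net[6] = max(2+11-2, 5+11-2, 8+8-2, 11+5-2, 9+2-2, 8+0) = 14
net[7] = max(2+14-2, 5+11-2, 8+11-2, …, 8+2-2, 16+0) = 17
net[8] = max(2+17-2, 5+14-2, 8+11-2, …, 16+2-2, 11+0) = 20
One optimal plan: pieces 4 + 4 (1 cut) → $22 − $2 = $20.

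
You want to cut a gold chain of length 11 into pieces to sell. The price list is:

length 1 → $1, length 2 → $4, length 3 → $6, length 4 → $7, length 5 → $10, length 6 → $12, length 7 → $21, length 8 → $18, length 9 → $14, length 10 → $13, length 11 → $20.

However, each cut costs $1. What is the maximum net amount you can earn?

Consider every possible first cut. r[k] is the best of p[i]+r[k−i] over all sellable i≤k, charging 1 whenever i<k.
r[1] = 1
r[2] = 4
r[3] = 6
r[4] = 7  (first piece 2, then r[2]=4)
r[5] = 10
r[6] = 12
r[7] = 21
r[8] = 21  (first piece 1, then r[7]=21)
r[9] = 24  (first piece 2, then r[7]=21)
r[10] = 26  (first piece 3, then r[7]=21)
r[11] = 27  (first piece 2, then r[9]=24)
One optimal plan: pieces 7 + 2 + 2 (2 cuts) → $29 − $2 = $27.

27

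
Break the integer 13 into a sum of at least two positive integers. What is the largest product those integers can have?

108

Fill f[k] for k=2..13: at each k try every first piece i and multiply by the better of (k−i) uncut or f[k−i].
f[2] = 1·max(1,0) = 1·1 = 1
f[3] = max(1·2, 2·1) = 2
f[4] = max(1·3, 2·2, 3·1) = 4
f[5] = max(1·4, 2·3, 3·2, 4·1) = 6
f[6] = max(1·6, 2·4, 3·3, 4·2, 5·1) = 9
f[7] = max(1·9, 2·6, 3·4, 4·3, 5·2, 6·1) = 12
f[8] = max(1·12, 2·9, 3·6, …, 6·2, 7·1) = 18
f[9] = max(1·18, 2·12, 3·9, …, 7·2, 8·1) = 27
f[10] = max(1·27, 2·18, 3·12, …, 8·2, 9·1) = 36
f[11] = max(1·36, 2·27, 3·18, …, 9·2, 10·1) = 54
f[12] = max(1·54, 2·36, 3·27, …, 10·2, 11·1) = 81
f[13] = max(1·81, 2·54, 3·36, …, 11·2, 12·1) = 108
One optimal split: 3 + 3 + 3 + 2 + 2; product 3·3·3·2·2 = 108.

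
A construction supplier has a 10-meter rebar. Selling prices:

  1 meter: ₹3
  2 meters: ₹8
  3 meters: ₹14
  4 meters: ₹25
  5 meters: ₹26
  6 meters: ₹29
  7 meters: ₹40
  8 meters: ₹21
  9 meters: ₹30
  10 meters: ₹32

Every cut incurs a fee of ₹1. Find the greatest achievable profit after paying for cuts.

Consider every possible first cut. r[k] is the best of p[i]+r[k−i] over all sellable i≤k, charging 1 whenever i<k.
r[1] = 3
r[2] = 8
r[3] = 14
r[4] = 25
r[5] = 27  (first piece 1, then r[4]=25)
r[6] = 32  (first piece 2, then r[4]=25)
r[7] = 40
r[8] = 49  (first piece 4, then r[4]=25)
r[9] = 51  (first piece 1, then r[8]=49)
r[10] = 56  (first piece 2, then r[8]=49)
One optimal plan: pieces 4 + 4 + 2 (2 cuts) → ₹58 − ₹2 = ₹56.

56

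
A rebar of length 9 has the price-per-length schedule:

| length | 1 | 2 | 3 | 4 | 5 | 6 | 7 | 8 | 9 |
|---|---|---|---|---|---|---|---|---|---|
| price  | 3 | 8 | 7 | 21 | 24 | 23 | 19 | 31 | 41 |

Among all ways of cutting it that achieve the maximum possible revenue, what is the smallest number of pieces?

2

Consider every possible first cut. r[k] is the best of p[i]+r[k−i] over all sellable i≤k.
r[1] = 3
r[2] = 8
r[3] = 11  (first piece 1, then r[2]=8)
r[4] = 21
r[5] = 24  (first piece 1, then r[4]=21)
r[6] = 29  (first piece 2, then r[4]=21)
r[7] = 32  (first piece 1, then r[6]=29)
r[8] = 42  (first piece 4, then r[4]=21)
r[9] = 45  (first piece 1, then r[8]=42)
Maximum revenue is ₹45.
Now minimize piece count subject to staying optimal: for each k, pieces[k] = 1 + min over i with p[i]+r[k−i]=r[k] of pieces[k−i].
pieces[6] = 2
pieces[7] = 2
pieces[8] = 2
pieces[9] = 2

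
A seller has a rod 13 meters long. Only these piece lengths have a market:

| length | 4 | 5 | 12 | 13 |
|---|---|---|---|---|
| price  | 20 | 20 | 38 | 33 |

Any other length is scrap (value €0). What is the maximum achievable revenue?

Build best[k] bottom-up: best[k] = max over allowed piece i of (p[i] + best[k−i]).
best[1] = 0
best[2] = 0
best[3] = 0
best[4] = 20
best[5] = 20
best[6] = 20
best[7] = 20
best[8] = 40  (first piece 4, then best[4]=20)
best[9] = 40
best[10] = 40
best[11] = 40
best[12] = 60  (first piece 4, then best[8]=40)
best[13] = 60
One optimal cutting: pieces 4 + 4 + 4 with 1 meter of scrap → €60.

60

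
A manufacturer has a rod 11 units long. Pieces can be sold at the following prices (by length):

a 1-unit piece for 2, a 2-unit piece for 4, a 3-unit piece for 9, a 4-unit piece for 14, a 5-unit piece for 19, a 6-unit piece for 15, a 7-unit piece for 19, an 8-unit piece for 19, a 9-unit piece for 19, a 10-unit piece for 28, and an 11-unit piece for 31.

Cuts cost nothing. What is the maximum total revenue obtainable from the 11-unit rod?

Consider every possible first cut. r[k] is the best of p[i]+r[k−i] over all sellable i≤k.
r[1] = 2
r[2] = max(2+2, 4+0) = 4
r[3] = max(2+4, 4+2, 9+0) = 9
r[4] = max(2+9, 4+4, 9+2, 14+0) = 14
r[5] = max(2+14, 4+9, 9+4, 14+2, 19+0) = 19
r[6] = max(2+19, 4+14, 9+9, 14+4, 19+2, 15+0) = 21
r[7] = max(2+21, 4+19, 9+14, …, 15+2, 19+0) = 23
r[8] = max(2+23, 4+21, 9+19, …, 19+2, 19+0) = 28
r[9] = max(2+28, 4+23, 9+21, …, 19+2, 19+0) = 33
r[10] = max(2+33, 4+28, 9+23, …, 19+2, 28+0) = 38
r[11] = max(2+38, 4+33, 9+28, …, 28+2, 31+0) = 40
One optimal cutting: 5 + 5 + 1 → 19 + 19 + 2 = 40.

40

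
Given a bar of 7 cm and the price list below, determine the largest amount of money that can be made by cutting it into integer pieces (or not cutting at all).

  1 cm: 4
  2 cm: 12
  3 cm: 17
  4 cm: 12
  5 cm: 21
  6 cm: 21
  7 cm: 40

Let R[k] be the best obtainable value from length k. For each k, try every first piece i and keep the best of price[i] + R[k−i].
R[1] = 4
R[2] = max(4+4, 12+0) = 12
R[3] = max(4+12, 12+4, 17+0) = 17
R[4] = max(4+17, 12+12, 17+4, 12+0) = 24
R[5] = max(4+24, 12+17, 17+12, 12+4, 21+0) = 29
R[6] = max(4+29, 12+24, 17+17, 12+12, 21+4, 21+0) = 36
R[7] = max(4+36, 12+29, 17+24, …, 21+4, 40+0) = 41
One optimal cutting: 3 + 2 + 2 → 17 + 12 + 12 = 41.

41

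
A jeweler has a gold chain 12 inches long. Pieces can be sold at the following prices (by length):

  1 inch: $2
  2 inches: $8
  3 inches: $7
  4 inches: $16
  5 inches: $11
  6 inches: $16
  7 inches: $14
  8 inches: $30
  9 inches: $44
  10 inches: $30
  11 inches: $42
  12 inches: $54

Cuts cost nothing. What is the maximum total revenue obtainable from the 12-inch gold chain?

Build best[k] bottom-up: best[k] = max over allowed piece i of (p[i] + best[k−i]).
best[1] = 2
best[2] = max(2+2, 8+0) = 8
best[3] = max(2+8, 8+2, 7+0) = 10
best[4] = max(2+10, 8+8, 7+2, 16+0) = 16
best[5] = max(2+16, 8+10, 7+8, 16+2, 11+0) = 18
best[6] = max(2+18, 8+16, 7+10, 16+8, 11+2, 16+0) = 24
best[7] = max(2+24, 8+18, 7+16, …, 16+2, 14+0) = 26
best[8] = max(2+26, 8+24, 7+18, …, 14+2, 30+0) = 32
best[9] = max(2+32, 8+26, 7+24, …, 30+2, 44+0) = 44
best[10] = max(2+44, 8+32, 7+26, …, 44+2, 30+0) = 46
best[11] = max(2+46, 8+44, 7+32, …, 30+2, 42+0) = 52
best[12] = max(2+52, 8+46, 7+44, …, 42+2, 54+0) = 54
One optimal cutting: 9 + 2 + 1 → $44 + $8 + $2 = $54.

54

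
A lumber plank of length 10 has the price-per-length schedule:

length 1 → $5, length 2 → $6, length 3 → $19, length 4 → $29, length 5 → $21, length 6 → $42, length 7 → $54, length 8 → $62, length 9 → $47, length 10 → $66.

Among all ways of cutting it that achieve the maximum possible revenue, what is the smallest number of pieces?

2

Let r[k] be the best obtainable value from length k. For each k, try every first piece i and keep the best of price[i] + r[k−i].
r[1] = 5
r[2] = max(5+5, 6+0) = 10
r[3] = max(5+10, 6+5, 19+0) = 19
r[4] = max(5+19, 6+10, 19+5, 29+0) = 29
r[5] = max(5+29, 6+19, 19+10, 29+5, 21+0) = 34
r[6] = max(5+34, 6+29, 19+19, 29+10, 21+5, 42+0) = 42
r[7] = max(5+42, 6+34, 19+29, …, 42+5, 54+0) = 54
r[8] = max(5+54, 6+42, 19+34, …, 54+5, 62+0) = 62
r[9] = max(5+62, 6+54, 19+42, …, 62+5, 47+0) = 67
r[10] = max(5+67, 6+62, 19+54, …, 47+5, 66+0) = 73
Maximum revenue is $73.
Now minimize piece count subject to staying optimal: for each k, pieces[k] = 1 + min over i with p[i]+r[k−i]=r[k] of pieces[k−i].
pieces[7] = 1
pieces[8] = 1
pieces[9] = 2
pieces[10] = 2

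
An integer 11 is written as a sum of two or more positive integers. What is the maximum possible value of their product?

54

Define g[k] = max over 1≤i<k of i · max(k−i, g[k−i]); the inner max lets the remainder stay uncut if that's better.
g[2] = 1*max(1,0) = 1*1 = 1
g[3] = 1*max(2,1) = 1*2 = 2
g[4] = 2*max(2,1) = 2*2 = 4
g[5] = 2*max(3,2) = 2*3 = 6
g[6] = 3*max(3,2) = 3*3 = 9
g[7] = 2*max(5,6) = 2*6 = 12
g[8] = 2*max(6,9) = 2*9 = 18
g[9] = 3*max(6,9) = 3*9 = 27
g[10] = 2*max(8,18) = 2*18 = 36
g[11] = 2*max(9,27) = 2*27 = 54
One optimal split: 3 + 3 + 3 + 2; product 3*3*3*2 = 54.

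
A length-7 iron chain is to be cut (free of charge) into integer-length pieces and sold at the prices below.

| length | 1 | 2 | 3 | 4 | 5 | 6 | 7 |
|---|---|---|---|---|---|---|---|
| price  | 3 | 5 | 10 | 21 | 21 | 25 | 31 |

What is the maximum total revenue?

31

Let v[k] be the best obtainable value from length k. For each k, try every first piece i and keep the best of price[i] + v[k−i].
v[1] = 3
v[2] = max(3+3, 5+0) = 6
v[3] = max(3+6, 5+3, 10+0) = 10
v[4] = max(3+10, 5+6, 10+3, 21+0) = 21
v[5] = max(3+21, 5+10, 10+6, 21+3, 21+0) = 24
v[6] = max(3+24, 5+21, 10+10, 21+6, 21+3, 25+0) = 27
v[7] = max(3+27, 5+24, 10+21, …, 25+3, 31+0) = 31
One optimal cutting: 4 + 3 → $21 + $10 = $31.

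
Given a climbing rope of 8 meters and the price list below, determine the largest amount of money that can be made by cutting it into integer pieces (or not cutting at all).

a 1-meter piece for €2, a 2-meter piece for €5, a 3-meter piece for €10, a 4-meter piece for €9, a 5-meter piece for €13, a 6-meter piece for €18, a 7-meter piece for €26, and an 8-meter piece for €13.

Let r[k] be the best obtainable value from length k. For each k, try every first piece i and keep the best of price[i] + r[k−i].
r[1] = 2
r[2] = max(2+2, 5+0) = 5
r[3] = max(2+5, 5+2, 10+0) = 10
r[4] = max(2+10, 5+5, 10+2, 9+0) = 12
r[5] = max(2+12, 5+10, 10+5, 9+2, 13+0) = 15
r[6] = max(2+15, 5+12, 10+10, 9+5, 13+2, 18+0) = 20
r[7] = max(2+20, 5+15, 10+12, …, 18+2, 26+0) = 26
r[8] = max(2+26, 5+20, 10+15, …, 26+2, 13+0) = 28
One optimal cutting: 7 + 1 → €26 + €2 = €28.

28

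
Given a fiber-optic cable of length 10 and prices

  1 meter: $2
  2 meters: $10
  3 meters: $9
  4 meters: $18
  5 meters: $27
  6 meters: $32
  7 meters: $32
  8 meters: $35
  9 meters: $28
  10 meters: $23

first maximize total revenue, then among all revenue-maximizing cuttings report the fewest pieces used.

2

Let r[k] be the best obtainable value from length k. For each k, try every first piece i and keep the best of price[i] + r[k−i].
r[1] = 2
r[2] = 10
r[3] = 12  (first piece 1, then r[2]=10)
r[4] = 20  (first piece 2, then r[2]=10)
r[5] = 27
r[6] = 32
r[7] = 37  (first piece 2, then r[5]=27)
r[8] = 42  (first piece 2, then r[6]=32)
r[9] = 47  (first piece 2, then r[7]=37)
r[10] = 54  (first piece 5, then r[5]=27)
Maximum revenue is $54.
Now minimize piece count subject to staying optimal: for each k, pieces[k] = 1 + min over i with p[i]+r[k−i]=r[k] of pieces[k−i].
pieces[7] = 2
pieces[8] = 2
pieces[9] = 3
pieces[10] = 2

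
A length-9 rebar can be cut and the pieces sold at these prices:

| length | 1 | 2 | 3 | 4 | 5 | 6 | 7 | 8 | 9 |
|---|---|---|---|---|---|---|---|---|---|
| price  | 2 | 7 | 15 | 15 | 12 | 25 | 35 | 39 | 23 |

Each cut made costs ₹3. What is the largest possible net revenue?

39

Consider every possible first cut. v[k] is the best of p[i]+v[k−i] over all sellable i≤k, charging 3 whenever i<k.
v[1] = 2
v[2] = max(2+2-3, 7+0) = 7
v[3] = max(2+7-3, 7+2-3, 15+0) = 15
v[4] = max(2+15-3, 7+7-3, 15+2-3, 15+0) = 15
v[5] = max(2+15-3, 7+15-3, 15+7-3, 15+2-3, 12+0) = 19
v[6] = max(2+19-3, 7+15-3, 15+15-3, 15+7-3, 12+2-3, 25+0) = 27
v[7] = max(2+27-3, 7+19-3, 15+15-3, …, 25+2-3, 35+0) = 35
v[8] = max(2+35-3, 7+27-3, 15+19-3, …, 35+2-3, 39+0) = 39
v[9] = max(2+39-3, 7+35-3, 15+27-3, …, 39+2-3, 23+0) = 39
One optimal plan: pieces 7 + 2 (1 cut) → ₹42 − ₹3 = ₹39.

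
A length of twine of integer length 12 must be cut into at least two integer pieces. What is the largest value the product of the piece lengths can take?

Let f[k] be the best product for length k (with at least one cut). For each first piece i, the rest contributes max(k−i, f[k−i]).
f[2] = 1·max(1,0) = 1·1 = 1
f[3] = 1·max(2,1) = 1·2 = 2
f[4] = 2·max(2,1) = 2·2 = 4
f[5] = 2·max(3,2) = 2·3 = 6
f[6] = 3·max(3,2) = 3·3 = 9
f[7] = 2·max(5,6) = 2·6 = 12
f[8] = 2·max(6,9) = 2·9 = 18
f[9] = 3·max(6,9) = 3·9 = 27
f[10] = 2·max(8,18) = 2·18 = 36
f[11] = 2·max(9,27) = 2·27 = 54
f[12] = 3·max(9,27) = 3·27 = 81
One optimal split: 3 + 3 + 3 + 3; product 3·3·3·3 = 81.

81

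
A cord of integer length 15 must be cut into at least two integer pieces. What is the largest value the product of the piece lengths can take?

Let prod[k] be the best product for length k (with at least one cut). For each first piece i, the rest contributes max(k−i, prod[k−i]).
prod[2] = 1*max(1,0) = 1*1 = 1
prod[3] = 1*max(2,1) = 1*2 = 2
prod[4] = 2*max(2,1) = 2*2 = 4
prod[5] = 2*max(3,2) = 2*3 = 6
prod[6] = 3*max(3,2) = 3*3 = 9
prod[7] = 2*max(5,6) = 2*6 = 12
prod[8] = 2*max(6,9) = 2*9 = 18
prod[9] = 3*max(6,9) = 3*9 = 27
prod[10] = 2*max(8,18) = 2*18 = 36
prod[11] = 2*max(9,27) = 2*27 = 54
prod[12] = 3*max(9,27) = 3*27 = 81
prod[13] = 2*max(11,54) = 2*54 = 108
prod[14] = 2*max(12,81) = 2*81 = 162
prod[15] = 3*max(12,81) = 3*81 = 243
One optimal split: 3 + 3 + 3 + 3 + 3; product 3*3*3*3*3 = 243.

243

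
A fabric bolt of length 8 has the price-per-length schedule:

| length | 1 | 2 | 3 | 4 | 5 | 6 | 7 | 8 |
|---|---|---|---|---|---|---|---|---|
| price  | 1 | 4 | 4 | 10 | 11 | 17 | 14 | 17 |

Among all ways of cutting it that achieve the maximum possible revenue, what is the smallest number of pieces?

2

Consider every possible first cut. r[k] is the best of p[i]+r[k−i] over all sellable i≤k.
r[1] = 1
r[2] = 4
r[3] = 5  (first piece 1, then r[2]=4)
r[4] = 10
r[5] = 11  (first piece 1, then r[4]=10)
r[6] = 17
r[7] = 18  (first piece 1, then r[6]=17)
r[8] = 21  (first piece 2, then r[6]=17)
Maximum revenue is $21.
Now minimize piece count subject to staying optimal: for each k, pieces[k] = 1 + min over i with p[i]+r[k−i]=r[k] of pieces[k−i].
pieces[5] = 1
pieces[6] = 1
pieces[7] = 2
pieces[8] = 2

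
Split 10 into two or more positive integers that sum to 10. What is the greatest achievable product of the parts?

Define prod[k] = max over 1≤i<k of i · max(k−i, prod[k−i]); the inner max lets the remainder stay uncut if that's better.
Small cases: prod[2]=1.
prod[3] = 1*max(2,1) = 1*2 = 2
prod[4] = 2*max(2,1) = 2*2 = 4
prod[5] = 2*max(3,2) = 2*3 = 6
prod[6] = 3*max(3,2) = 3*3 = 9
prod[7] = 2*max(5,6) = 2*6 = 12
prod[8] = 2*max(6,9) = 2*9 = 18
prod[9] = 3*max(6,9) = 3*9 = 27
prod[10] = 2*max(8,18) = 2*18 = 36
One optimal split: 3 + 3 + 2 + 2; product 3*3*2*2 = 36.

36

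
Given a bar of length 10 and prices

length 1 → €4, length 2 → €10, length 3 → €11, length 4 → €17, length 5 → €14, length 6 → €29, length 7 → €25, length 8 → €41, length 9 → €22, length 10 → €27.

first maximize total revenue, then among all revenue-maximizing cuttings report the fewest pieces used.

Build r[k] bottom-up: r[k] = max over allowed piece i of (p[i] + r[k−i]).
r[1] = 4
r[2] = max(4+4, 10+0) = 10
r[3] = max(4+10, 10+4, 11+0) = 14
r[4] = max(4+14, 10+10, 11+4, 17+0) = 20
r[5] = max(4+20, 10+14, 11+10, 17+4, 14+0) = 24
r[6] = max(4+24, 10+20, 11+14, 17+10, 14+4, 29+0) = 30
r[7] = max(4+30, 10+24, 11+20, …, 29+4, 25+0) = 34
r[8] = max(4+34, 10+30, 11+24, …, 25+4, 41+0) = 41
r[9] = max(4+41, 10+34, 11+30, …, 41+4, 22+0) = 45
r[10] = max(4+45, 10+41, 11+34, …, 22+4, 27+0) = 51
Maximum revenue is €51.
Now minimize piece count subject to staying optimal: for each k, pieces[k] = 1 + min over i with p[i]+r[k−i]=r[k] of pieces[k−i].
pieces[7] = 4
pieces[8] = 1
pieces[9] = 2
pieces[10] = 2

2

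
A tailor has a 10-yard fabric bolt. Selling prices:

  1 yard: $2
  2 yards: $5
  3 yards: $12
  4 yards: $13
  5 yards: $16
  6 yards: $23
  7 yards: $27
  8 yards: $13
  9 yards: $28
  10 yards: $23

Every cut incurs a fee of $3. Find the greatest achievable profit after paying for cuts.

36

Consider every possible first cut. v[k] is the best of p[i]+v[k−i] over all sellable i≤k, charging 3 whenever i<k.
v[1] = 2
v[2] = 5
v[3] = 12
v[4] = 13
v[5] = 16
v[6] = 23
v[7] = 27
v[8] = 26  (first piece 1, then v[7]=27)
v[9] = 32  (first piece 3, then v[6]=23)
v[10] = 36  (first piece 3, then v[7]=27)
One optimal plan: pieces 7 + 3 (1 cut) → $39 − $3 = $36.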